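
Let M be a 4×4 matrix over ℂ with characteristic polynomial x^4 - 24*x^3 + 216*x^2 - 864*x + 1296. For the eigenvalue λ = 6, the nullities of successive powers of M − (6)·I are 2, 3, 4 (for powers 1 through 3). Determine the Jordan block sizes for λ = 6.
Block sizes for λ = 6: [3, 1]

From the dimensions of kernels of powers, the number of Jordan blocks of size at least j is d_j − d_{j−1} where d_j = dim ker(N^j) (with d_0 = 0). Computing the differences gives [2, 1, 1].
The number of blocks of size exactly k is (#blocks of size ≥ k) − (#blocks of size ≥ k + 1), so the partition is: 1 block(s) of size 1, 1 block(s) of size 3.
In nonincreasing order the block sizes are [3, 1].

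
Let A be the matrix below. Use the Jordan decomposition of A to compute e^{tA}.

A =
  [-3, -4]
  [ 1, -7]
e^{tA} =
  [2*t*exp(-5*t) + exp(-5*t), -4*t*exp(-5*t)]
  [t*exp(-5*t), -2*t*exp(-5*t) + exp(-5*t)]

Strategy: write A = P · J · P⁻¹ where J is a Jordan canonical form, so e^{tA} = P · e^{tJ} · P⁻¹, and e^{tJ} can be computed block-by-block.

A has Jordan form
J =
  [-5,  1]
  [ 0, -5]
(up to reordering of blocks).

Per-block formulas:
  For a 2×2 Jordan block J_2(-5): exp(t · J_2(-5)) = e^(-5t)·(I + t·N), where N is the 2×2 nilpotent shift.

After assembling e^{tJ} and conjugating by P, we get:

e^{tA} =
  [2*t*exp(-5*t) + exp(-5*t), -4*t*exp(-5*t)]
  [t*exp(-5*t), -2*t*exp(-5*t) + exp(-5*t)]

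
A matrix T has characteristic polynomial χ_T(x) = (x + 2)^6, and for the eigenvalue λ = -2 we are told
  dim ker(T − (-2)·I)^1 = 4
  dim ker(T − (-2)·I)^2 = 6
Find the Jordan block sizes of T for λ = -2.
Block sizes for λ = -2: [2, 2, 1, 1]

From the dimensions of kernels of powers, the number of Jordan blocks of size at least j is d_j − d_{j−1} where d_j = dim ker(N^j) (with d_0 = 0). Computing the differences gives [4, 2].
The number of blocks of size exactly k is (#blocks of size ≥ k) − (#blocks of size ≥ k + 1), so the partition is: 2 block(s) of size 1, 2 block(s) of size 2.
In nonincreasing order the block sizes are [2, 2, 1, 1].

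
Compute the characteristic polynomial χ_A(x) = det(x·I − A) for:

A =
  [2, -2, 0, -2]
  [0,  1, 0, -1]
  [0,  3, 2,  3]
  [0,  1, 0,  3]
x^4 - 8*x^3 + 24*x^2 - 32*x + 16

Expanding det(x·I − A) (e.g. by cofactor expansion or by noting that A is similar to its Jordan form J, which has the same characteristic polynomial as A) gives
  χ_A(x) = x^4 - 8*x^3 + 24*x^2 - 32*x + 16
which factors as (x - 2)^4. The eigenvalues (with algebraic multiplicities) are λ = 2 with multiplicity 4.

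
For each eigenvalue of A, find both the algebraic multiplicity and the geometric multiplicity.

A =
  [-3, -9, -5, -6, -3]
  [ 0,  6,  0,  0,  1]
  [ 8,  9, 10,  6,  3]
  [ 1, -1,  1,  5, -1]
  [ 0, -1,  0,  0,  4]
λ = 2: alg = 1, geom = 1; λ = 5: alg = 4, geom = 2

Step 1 — factor the characteristic polynomial to read off the algebraic multiplicities:
  χ_A(x) = (x - 5)^4*(x - 2)

Step 2 — compute geometric multiplicities via the rank-nullity identity g(λ) = n − rank(A − λI):
  rank(A − (2)·I) = 4, so dim ker(A − (2)·I) = n − 4 = 1
  rank(A − (5)·I) = 3, so dim ker(A − (5)·I) = n − 3 = 2

Summary:
  λ = 2: algebraic multiplicity = 1, geometric multiplicity = 1
  λ = 5: algebraic multiplicity = 4, geometric multiplicity = 2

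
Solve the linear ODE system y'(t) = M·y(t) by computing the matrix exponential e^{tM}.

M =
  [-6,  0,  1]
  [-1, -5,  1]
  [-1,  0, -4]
e^{tM} =
  [-t*exp(-5*t) + exp(-5*t), 0, t*exp(-5*t)]
  [-t*exp(-5*t), exp(-5*t), t*exp(-5*t)]
  [-t*exp(-5*t), 0, t*exp(-5*t) + exp(-5*t)]

Strategy: write M = P · J · P⁻¹ where J is a Jordan canonical form, so e^{tM} = P · e^{tJ} · P⁻¹, and e^{tJ} can be computed block-by-block.

M has Jordan form
J =
  [-5,  1,  0]
  [ 0, -5,  0]
  [ 0,  0, -5]
(up to reordering of blocks).

Per-block formulas:
  For a 1×1 block at λ = -5: exp(t · [-5]) = [e^(-5t)].
  For a 2×2 Jordan block J_2(-5): exp(t · J_2(-5)) = e^(-5t)·(I + t·N), where N is the 2×2 nilpotent shift.

After assembling e^{tJ} and conjugating by P, we get:

e^{tM} =
  [-t*exp(-5*t) + exp(-5*t), 0, t*exp(-5*t)]
  [-t*exp(-5*t), exp(-5*t), t*exp(-5*t)]
  [-t*exp(-5*t), 0, t*exp(-5*t) + exp(-5*t)]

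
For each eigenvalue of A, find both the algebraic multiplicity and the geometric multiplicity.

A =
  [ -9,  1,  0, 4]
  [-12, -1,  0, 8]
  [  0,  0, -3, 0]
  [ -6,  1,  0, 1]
λ = -3: alg = 4, geom = 3

Step 1 — factor the characteristic polynomial to read off the algebraic multiplicities:
  χ_A(x) = (x + 3)^4

Step 2 — compute geometric multiplicities via the rank-nullity identity g(λ) = n − rank(A − λI):
  rank(A − (-3)·I) = 1, so dim ker(A − (-3)·I) = n − 1 = 3

Summary:
  λ = -3: algebraic multiplicity = 4, geometric multiplicity = 3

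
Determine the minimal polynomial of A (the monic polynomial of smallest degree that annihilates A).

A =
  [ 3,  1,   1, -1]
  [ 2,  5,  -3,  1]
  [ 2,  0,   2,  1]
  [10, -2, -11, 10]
x^3 - 15*x^2 + 75*x - 125

The characteristic polynomial is χ_A(x) = (x - 5)^4, so the eigenvalues are known. The minimal polynomial is
  m_A(x) = Π_λ (x − λ)^{k_λ}
where k_λ is the size of the *largest* Jordan block for λ (equivalently, the smallest k with (A − λI)^k v = 0 for every generalised eigenvector v of λ).

  λ = 5: largest Jordan block has size 3, contributing (x − 5)^3

So m_A(x) = (x - 5)^3 = x^3 - 15*x^2 + 75*x - 125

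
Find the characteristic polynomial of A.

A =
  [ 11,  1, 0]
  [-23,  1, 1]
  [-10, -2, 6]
x^3 - 18*x^2 + 108*x - 216

Expanding det(x·I − A) (e.g. by cofactor expansion or by noting that A is similar to its Jordan form J, which has the same characteristic polynomial as A) gives
  χ_A(x) = x^3 - 18*x^2 + 108*x - 216
which factors as (x - 6)^3. The eigenvalues (with algebraic multiplicities) are λ = 6 with multiplicity 3.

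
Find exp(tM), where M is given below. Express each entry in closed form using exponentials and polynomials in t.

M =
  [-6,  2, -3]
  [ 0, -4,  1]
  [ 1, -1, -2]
e^{tM} =
  [t^2*exp(-4*t)/2 - 2*t*exp(-4*t) + exp(-4*t), -t^2*exp(-4*t)/2 + 2*t*exp(-4*t), t^2*exp(-4*t) - 3*t*exp(-4*t)]
  [t^2*exp(-4*t)/2, -t^2*exp(-4*t)/2 + exp(-4*t), t^2*exp(-4*t) + t*exp(-4*t)]
  [t*exp(-4*t), -t*exp(-4*t), 2*t*exp(-4*t) + exp(-4*t)]

Strategy: write M = P · J · P⁻¹ where J is a Jordan canonical form, so e^{tM} = P · e^{tJ} · P⁻¹, and e^{tJ} can be computed block-by-block.

M has Jordan form
J =
  [-4,  1,  0]
  [ 0, -4,  1]
  [ 0,  0, -4]
(up to reordering of blocks).

Per-block formulas:
  For a 3×3 Jordan block J_3(-4): exp(t · J_3(-4)) = e^(-4t)·(I + t·N + (t^2/2)·N^2), where N is the 3×3 nilpotent shift.

After assembling e^{tJ} and conjugating by P, we get:

e^{tM} =
  [t^2*exp(-4*t)/2 - 2*t*exp(-4*t) + exp(-4*t), -t^2*exp(-4*t)/2 + 2*t*exp(-4*t), t^2*exp(-4*t) - 3*t*exp(-4*t)]
  [t^2*exp(-4*t)/2, -t^2*exp(-4*t)/2 + exp(-4*t), t^2*exp(-4*t) + t*exp(-4*t)]
  [t*exp(-4*t), -t*exp(-4*t), 2*t*exp(-4*t) + exp(-4*t)]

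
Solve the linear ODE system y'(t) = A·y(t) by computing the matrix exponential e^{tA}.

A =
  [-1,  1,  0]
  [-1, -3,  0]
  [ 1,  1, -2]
e^{tA} =
  [t*exp(-2*t) + exp(-2*t), t*exp(-2*t), 0]
  [-t*exp(-2*t), -t*exp(-2*t) + exp(-2*t), 0]
  [t*exp(-2*t), t*exp(-2*t), exp(-2*t)]

Strategy: write A = P · J · P⁻¹ where J is a Jordan canonical form, so e^{tA} = P · e^{tJ} · P⁻¹, and e^{tJ} can be computed block-by-block.

A has Jordan form
J =
  [-2,  1,  0]
  [ 0, -2,  0]
  [ 0,  0, -2]
(up to reordering of blocks).

Per-block formulas:
  For a 1×1 block at λ = -2: exp(t · [-2]) = [e^(-2t)].
  For a 2×2 Jordan block J_2(-2): exp(t · J_2(-2)) = e^(-2t)·(I + t·N), where N is the 2×2 nilpotent shift.

After assembling e^{tJ} and conjugating by P, we get:

e^{tA} =
  [t*exp(-2*t) + exp(-2*t), t*exp(-2*t), 0]
  [-t*exp(-2*t), -t*exp(-2*t) + exp(-2*t), 0]
  [t*exp(-2*t), t*exp(-2*t), exp(-2*t)]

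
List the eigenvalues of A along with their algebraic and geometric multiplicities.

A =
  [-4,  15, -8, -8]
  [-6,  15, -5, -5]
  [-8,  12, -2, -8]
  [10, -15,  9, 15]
λ = 6: alg = 4, geom = 2

Step 1 — factor the characteristic polynomial to read off the algebraic multiplicities:
  χ_A(x) = (x - 6)^4

Step 2 — compute geometric multiplicities via the rank-nullity identity g(λ) = n − rank(A − λI):
  rank(A − (6)·I) = 2, so dim ker(A − (6)·I) = n − 2 = 2

Summary:
  λ = 6: algebraic multiplicity = 4, geometric multiplicity = 2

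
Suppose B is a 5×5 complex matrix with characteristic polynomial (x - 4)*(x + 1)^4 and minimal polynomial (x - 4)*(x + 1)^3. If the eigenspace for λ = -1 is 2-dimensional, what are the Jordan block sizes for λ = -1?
Block sizes for λ = -1: [3, 1]

Step 1 — from the characteristic polynomial, algebraic multiplicity of λ = -1 is 4. From dim ker(B − (-1)·I) = 2, there are exactly 2 Jordan blocks for λ = -1.
Step 2 — from the minimal polynomial, the factor (x + 1)^3 tells us the largest block for λ = -1 has size 3.
Step 3 — with total size 4, 2 blocks, and largest block 3, the block sizes (in nonincreasing order) are [3, 1].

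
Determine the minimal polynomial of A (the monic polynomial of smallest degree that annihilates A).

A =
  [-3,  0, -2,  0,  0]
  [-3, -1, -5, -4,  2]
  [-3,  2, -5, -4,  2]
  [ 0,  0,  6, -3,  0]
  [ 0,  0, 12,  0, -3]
x^3 + 9*x^2 + 27*x + 27

The characteristic polynomial is χ_A(x) = (x + 3)^5, so the eigenvalues are known. The minimal polynomial is
  m_A(x) = Π_λ (x − λ)^{k_λ}
where k_λ is the size of the *largest* Jordan block for λ (equivalently, the smallest k with (A − λI)^k v = 0 for every generalised eigenvector v of λ).

  λ = -3: largest Jordan block has size 3, contributing (x + 3)^3

So m_A(x) = (x + 3)^3 = x^3 + 9*x^2 + 27*x + 27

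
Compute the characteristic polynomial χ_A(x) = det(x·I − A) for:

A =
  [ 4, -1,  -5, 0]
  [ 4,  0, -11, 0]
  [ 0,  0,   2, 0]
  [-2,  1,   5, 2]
x^4 - 8*x^3 + 24*x^2 - 32*x + 16

Expanding det(x·I − A) (e.g. by cofactor expansion or by noting that A is similar to its Jordan form J, which has the same characteristic polynomial as A) gives
  χ_A(x) = x^4 - 8*x^3 + 24*x^2 - 32*x + 16
which factors as (x - 2)^4. The eigenvalues (with algebraic multiplicities) are λ = 2 with multiplicity 4.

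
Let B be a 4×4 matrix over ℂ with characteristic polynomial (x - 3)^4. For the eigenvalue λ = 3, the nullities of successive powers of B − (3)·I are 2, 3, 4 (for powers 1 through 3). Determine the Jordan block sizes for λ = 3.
Block sizes for λ = 3: [3, 1]

From the dimensions of kernels of powers, the number of Jordan blocks of size at least j is d_j − d_{j−1} where d_j = dim ker(N^j) (with d_0 = 0). Computing the differences gives [2, 1, 1].
The number of blocks of size exactly k is (#blocks of size ≥ k) − (#blocks of size ≥ k + 1), so the partition is: 1 block(s) of size 1, 1 block(s) of size 3.
In nonincreasing order the block sizes are [3, 1].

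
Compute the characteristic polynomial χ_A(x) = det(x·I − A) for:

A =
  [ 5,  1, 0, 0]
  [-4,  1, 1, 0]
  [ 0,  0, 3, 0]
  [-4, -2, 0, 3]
x^4 - 12*x^3 + 54*x^2 - 108*x + 81

Expanding det(x·I − A) (e.g. by cofactor expansion or by noting that A is similar to its Jordan form J, which has the same characteristic polynomial as A) gives
  χ_A(x) = x^4 - 12*x^3 + 54*x^2 - 108*x + 81
which factors as (x - 3)^4. The eigenvalues (with algebraic multiplicities) are λ = 3 with multiplicity 4.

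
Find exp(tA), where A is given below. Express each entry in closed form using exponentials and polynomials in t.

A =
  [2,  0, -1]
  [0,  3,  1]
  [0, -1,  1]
e^{tA} =
  [exp(2*t), t^2*exp(2*t)/2, t^2*exp(2*t)/2 - t*exp(2*t)]
  [0, t*exp(2*t) + exp(2*t), t*exp(2*t)]
  [0, -t*exp(2*t), -t*exp(2*t) + exp(2*t)]

Strategy: write A = P · J · P⁻¹ where J is a Jordan canonical form, so e^{tA} = P · e^{tJ} · P⁻¹, and e^{tJ} can be computed block-by-block.

A has Jordan form
J =
  [2, 1, 0]
  [0, 2, 1]
  [0, 0, 2]
(up to reordering of blocks).

Per-block formulas:
  For a 3×3 Jordan block J_3(2): exp(t · J_3(2)) = e^(2t)·(I + t·N + (t^2/2)·N^2), where N is the 3×3 nilpotent shift.

After assembling e^{tJ} and conjugating by P, we get:

e^{tA} =
  [exp(2*t), t^2*exp(2*t)/2, t^2*exp(2*t)/2 - t*exp(2*t)]
  [0, t*exp(2*t) + exp(2*t), t*exp(2*t)]
  [0, -t*exp(2*t), -t*exp(2*t) + exp(2*t)]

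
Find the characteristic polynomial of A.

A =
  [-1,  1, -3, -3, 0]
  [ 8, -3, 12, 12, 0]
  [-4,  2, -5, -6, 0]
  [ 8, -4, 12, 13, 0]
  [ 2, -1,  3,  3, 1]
x^5 - 5*x^4 + 10*x^3 - 10*x^2 + 5*x - 1

Expanding det(x·I − A) (e.g. by cofactor expansion or by noting that A is similar to its Jordan form J, which has the same characteristic polynomial as A) gives
  χ_A(x) = x^5 - 5*x^4 + 10*x^3 - 10*x^2 + 5*x - 1
which factors as (x - 1)^5. The eigenvalues (with algebraic multiplicities) are λ = 1 with multiplicity 5.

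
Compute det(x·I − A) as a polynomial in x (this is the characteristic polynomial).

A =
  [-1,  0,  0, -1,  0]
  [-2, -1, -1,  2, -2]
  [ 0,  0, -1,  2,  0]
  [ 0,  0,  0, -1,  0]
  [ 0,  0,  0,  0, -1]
x^5 + 5*x^4 + 10*x^3 + 10*x^2 + 5*x + 1

Expanding det(x·I − A) (e.g. by cofactor expansion or by noting that A is similar to its Jordan form J, which has the same characteristic polynomial as A) gives
  χ_A(x) = x^5 + 5*x^4 + 10*x^3 + 10*x^2 + 5*x + 1
which factors as (x + 1)^5. The eigenvalues (with algebraic multiplicities) are λ = -1 with multiplicity 5.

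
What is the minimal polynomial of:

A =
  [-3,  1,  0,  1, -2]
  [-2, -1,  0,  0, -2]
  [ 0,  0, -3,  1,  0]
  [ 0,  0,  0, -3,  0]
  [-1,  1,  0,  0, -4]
x^3 + 8*x^2 + 21*x + 18

The characteristic polynomial is χ_A(x) = (x + 2)*(x + 3)^4, so the eigenvalues are known. The minimal polynomial is
  m_A(x) = Π_λ (x − λ)^{k_λ}
where k_λ is the size of the *largest* Jordan block for λ (equivalently, the smallest k with (A − λI)^k v = 0 for every generalised eigenvector v of λ).

  λ = -3: largest Jordan block has size 2, contributing (x + 3)^2
  λ = -2: largest Jordan block has size 1, contributing (x + 2)

So m_A(x) = (x + 2)*(x + 3)^2 = x^3 + 8*x^2 + 21*x + 18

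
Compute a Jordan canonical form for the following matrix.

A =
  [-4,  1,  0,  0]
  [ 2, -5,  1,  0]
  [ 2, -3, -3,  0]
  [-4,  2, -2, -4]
J_3(-4) ⊕ J_1(-4)

The characteristic polynomial is
  det(x·I − A) = x^4 + 16*x^3 + 96*x^2 + 256*x + 256 = (x + 4)^4

Eigenvalues and multiplicities (the geometric multiplicity of λ is n − rank(A − λI), which equals the number of Jordan blocks for λ):
  λ = -4: algebraic multiplicity = 4, geometric multiplicity = 2

Determining the block sizes for each eigenvalue:
  λ = -4: with am = 4 and gm = 2, the partition is not yet determined (e.g. several partitions of 4 into 2 parts exist). Let N = A − (-4)·I. Computing rank(N^1) = 2, rank(N^2) = 1, rank(N^3) = 0; the number of blocks of size ≥ j is rank(N^{j−1}) − rank(N^j), giving [2, 1, 1]. So we have 1 block(s) of size 3, 1 block(s) of size 1 → block sizes [3, 1]

Assembling the blocks gives a Jordan form
J =
  [-4,  1,  0,  0]
  [ 0, -4,  1,  0]
  [ 0,  0, -4,  0]
  [ 0,  0,  0, -4]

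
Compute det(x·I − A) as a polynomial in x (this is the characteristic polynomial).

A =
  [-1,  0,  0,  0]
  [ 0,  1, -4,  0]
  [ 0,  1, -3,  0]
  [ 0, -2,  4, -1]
x^4 + 4*x^3 + 6*x^2 + 4*x + 1

Expanding det(x·I − A) (e.g. by cofactor expansion or by noting that A is similar to its Jordan form J, which has the same characteristic polynomial as A) gives
  χ_A(x) = x^4 + 4*x^3 + 6*x^2 + 4*x + 1
which factors as (x + 1)^4. The eigenvalues (with algebraic multiplicities) are λ = -1 with multiplicity 4.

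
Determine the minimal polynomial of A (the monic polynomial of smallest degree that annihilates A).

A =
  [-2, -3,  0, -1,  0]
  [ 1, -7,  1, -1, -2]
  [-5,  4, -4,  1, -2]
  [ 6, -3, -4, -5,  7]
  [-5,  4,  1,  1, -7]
x^3 + 15*x^2 + 75*x + 125

The characteristic polynomial is χ_A(x) = (x + 5)^5, so the eigenvalues are known. The minimal polynomial is
  m_A(x) = Π_λ (x − λ)^{k_λ}
where k_λ is the size of the *largest* Jordan block for λ (equivalently, the smallest k with (A − λI)^k v = 0 for every generalised eigenvector v of λ).

  λ = -5: largest Jordan block has size 3, contributing (x + 5)^3

So m_A(x) = (x + 5)^3 = x^3 + 15*x^2 + 75*x + 125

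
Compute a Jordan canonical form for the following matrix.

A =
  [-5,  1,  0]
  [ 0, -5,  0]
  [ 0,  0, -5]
J_2(-5) ⊕ J_1(-5)

The characteristic polynomial is
  det(x·I − A) = x^3 + 15*x^2 + 75*x + 125 = (x + 5)^3

Eigenvalues and multiplicities (the geometric multiplicity of λ is n − rank(A − λI), which equals the number of Jordan blocks for λ):
  λ = -5: algebraic multiplicity = 3, geometric multiplicity = 2

Determining the block sizes for each eigenvalue:
  λ = -5: 2 blocks summing to 3 forces exactly one block of size 2 and the rest size 1 → block sizes [2, 1]

Assembling the blocks gives a Jordan form
J =
  [-5,  1,  0]
  [ 0, -5,  0]
  [ 0,  0, -5]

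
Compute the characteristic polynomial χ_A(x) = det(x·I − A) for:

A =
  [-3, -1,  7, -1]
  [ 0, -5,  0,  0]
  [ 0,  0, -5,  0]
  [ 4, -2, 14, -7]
x^4 + 20*x^3 + 150*x^2 + 500*x + 625

Expanding det(x·I − A) (e.g. by cofactor expansion or by noting that A is similar to its Jordan form J, which has the same characteristic polynomial as A) gives
  χ_A(x) = x^4 + 20*x^3 + 150*x^2 + 500*x + 625
which factors as (x + 5)^4. The eigenvalues (with algebraic multiplicities) are λ = -5 with multiplicity 4.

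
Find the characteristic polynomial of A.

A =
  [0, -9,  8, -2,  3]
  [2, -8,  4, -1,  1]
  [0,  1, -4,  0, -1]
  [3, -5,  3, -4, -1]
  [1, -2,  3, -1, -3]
x^5 + 19*x^4 + 144*x^3 + 544*x^2 + 1024*x + 768

Expanding det(x·I − A) (e.g. by cofactor expansion or by noting that A is similar to its Jordan form J, which has the same characteristic polynomial as A) gives
  χ_A(x) = x^5 + 19*x^4 + 144*x^3 + 544*x^2 + 1024*x + 768
which factors as (x + 3)*(x + 4)^4. The eigenvalues (with algebraic multiplicities) are λ = -4 with multiplicity 4, λ = -3 with multiplicity 1.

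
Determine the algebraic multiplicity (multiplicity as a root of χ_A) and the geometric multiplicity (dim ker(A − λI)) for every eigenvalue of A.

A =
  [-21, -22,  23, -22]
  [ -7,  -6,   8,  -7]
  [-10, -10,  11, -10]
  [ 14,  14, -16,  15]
λ = -4: alg = 1, geom = 1; λ = 1: alg = 3, geom = 2

Step 1 — factor the characteristic polynomial to read off the algebraic multiplicities:
  χ_A(x) = (x - 1)^3*(x + 4)

Step 2 — compute geometric multiplicities via the rank-nullity identity g(λ) = n − rank(A − λI):
  rank(A − (-4)·I) = 3, so dim ker(A − (-4)·I) = n − 3 = 1
  rank(A − (1)·I) = 2, so dim ker(A − (1)·I) = n − 2 = 2

Summary:
  λ = -4: algebraic multiplicity = 1, geometric multiplicity = 1
  λ = 1: algebraic multiplicity = 3, geometric multiplicity = 2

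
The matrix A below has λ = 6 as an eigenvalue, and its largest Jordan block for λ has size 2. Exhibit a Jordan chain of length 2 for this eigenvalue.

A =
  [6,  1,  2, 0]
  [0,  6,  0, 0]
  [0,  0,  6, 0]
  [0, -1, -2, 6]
A Jordan chain for λ = 6 of length 2:
v_1 = (1, 0, 0, -1)ᵀ
v_2 = (0, 1, 0, 0)ᵀ

Let N = A − (6)·I. We want v_2 with N^2 v_2 = 0 but N^1 v_2 ≠ 0; then v_{j-1} := N · v_j for j = 2, …, 2.

Pick v_2 = (0, 1, 0, 0)ᵀ.
Then v_1 = N · v_2 = (1, 0, 0, -1)ᵀ.

Sanity check: (A − (6)·I) v_1 = (0, 0, 0, 0)ᵀ = 0. ✓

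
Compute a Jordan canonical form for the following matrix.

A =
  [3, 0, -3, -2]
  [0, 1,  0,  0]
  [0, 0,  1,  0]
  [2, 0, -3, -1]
J_2(1) ⊕ J_1(1) ⊕ J_1(1)

The characteristic polynomial is
  det(x·I − A) = x^4 - 4*x^3 + 6*x^2 - 4*x + 1 = (x - 1)^4

Eigenvalues and multiplicities (the geometric multiplicity of λ is n − rank(A − λI), which equals the number of Jordan blocks for λ):
  λ = 1: algebraic multiplicity = 4, geometric multiplicity = 3

Determining the block sizes for each eigenvalue:
  λ = 1: 3 blocks summing to 4 forces exactly one block of size 2 and the rest size 1 → block sizes [2, 1, 1]

Assembling the blocks gives a Jordan form
J =
  [1, 1, 0, 0]
  [0, 1, 0, 0]
  [0, 0, 1, 0]
  [0, 0, 0, 1]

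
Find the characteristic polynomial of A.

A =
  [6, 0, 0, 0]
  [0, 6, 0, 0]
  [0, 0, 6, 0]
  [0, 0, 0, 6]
x^4 - 24*x^3 + 216*x^2 - 864*x + 1296

Expanding det(x·I − A) (e.g. by cofactor expansion or by noting that A is similar to its Jordan form J, which has the same characteristic polynomial as A) gives
  χ_A(x) = x^4 - 24*x^3 + 216*x^2 - 864*x + 1296
which factors as (x - 6)^4. The eigenvalues (with algebraic multiplicities) are λ = 6 with multiplicity 4.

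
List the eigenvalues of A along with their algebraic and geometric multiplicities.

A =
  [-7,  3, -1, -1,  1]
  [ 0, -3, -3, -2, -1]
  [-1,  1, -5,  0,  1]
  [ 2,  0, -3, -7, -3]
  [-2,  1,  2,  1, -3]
λ = -5: alg = 5, geom = 2

Step 1 — factor the characteristic polynomial to read off the algebraic multiplicities:
  χ_A(x) = (x + 5)^5

Step 2 — compute geometric multiplicities via the rank-nullity identity g(λ) = n − rank(A − λI):
  rank(A − (-5)·I) = 3, so dim ker(A − (-5)·I) = n − 3 = 2

Summary:
  λ = -5: algebraic multiplicity = 5, geometric multiplicity = 2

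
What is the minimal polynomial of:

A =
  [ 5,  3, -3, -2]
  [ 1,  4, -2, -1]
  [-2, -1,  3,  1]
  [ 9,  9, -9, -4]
x^2 - 4*x + 4

The characteristic polynomial is χ_A(x) = (x - 2)^4, so the eigenvalues are known. The minimal polynomial is
  m_A(x) = Π_λ (x − λ)^{k_λ}
where k_λ is the size of the *largest* Jordan block for λ (equivalently, the smallest k with (A − λI)^k v = 0 for every generalised eigenvector v of λ).

  λ = 2: largest Jordan block has size 2, contributing (x − 2)^2

So m_A(x) = (x - 2)^2 = x^2 - 4*x + 4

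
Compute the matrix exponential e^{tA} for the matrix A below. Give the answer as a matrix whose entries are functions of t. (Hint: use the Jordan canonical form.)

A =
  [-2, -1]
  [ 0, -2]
e^{tA} =
  [exp(-2*t), -t*exp(-2*t)]
  [0, exp(-2*t)]

Strategy: write A = P · J · P⁻¹ where J is a Jordan canonical form, so e^{tA} = P · e^{tJ} · P⁻¹, and e^{tJ} can be computed block-by-block.

A has Jordan form
J =
  [-2,  1]
  [ 0, -2]
(up to reordering of blocks).

Per-block formulas:
  For a 2×2 Jordan block J_2(-2): exp(t · J_2(-2)) = e^(-2t)·(I + t·N), where N is the 2×2 nilpotent shift.

After assembling e^{tJ} and conjugating by P, we get:

e^{tA} =
  [exp(-2*t), -t*exp(-2*t)]
  [0, exp(-2*t)]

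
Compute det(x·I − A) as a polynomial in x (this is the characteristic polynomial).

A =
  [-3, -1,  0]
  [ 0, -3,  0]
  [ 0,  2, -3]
x^3 + 9*x^2 + 27*x + 27

Expanding det(x·I − A) (e.g. by cofactor expansion or by noting that A is similar to its Jordan form J, which has the same characteristic polynomial as A) gives
  χ_A(x) = x^3 + 9*x^2 + 27*x + 27
which factors as (x + 3)^3. The eigenvalues (with algebraic multiplicities) are λ = -3 with multiplicity 3.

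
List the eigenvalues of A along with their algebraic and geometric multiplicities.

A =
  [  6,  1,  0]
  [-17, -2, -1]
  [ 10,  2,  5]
λ = 3: alg = 3, geom = 1

Step 1 — factor the characteristic polynomial to read off the algebraic multiplicities:
  χ_A(x) = (x - 3)^3

Step 2 — compute geometric multiplicities via the rank-nullity identity g(λ) = n − rank(A − λI):
  rank(A − (3)·I) = 2, so dim ker(A − (3)·I) = n − 2 = 1

Summary:
  λ = 3: algebraic multiplicity = 3, geometric multiplicity = 1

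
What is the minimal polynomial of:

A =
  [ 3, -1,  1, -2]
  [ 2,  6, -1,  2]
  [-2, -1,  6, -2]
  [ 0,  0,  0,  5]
x^2 - 10*x + 25

The characteristic polynomial is χ_A(x) = (x - 5)^4, so the eigenvalues are known. The minimal polynomial is
  m_A(x) = Π_λ (x − λ)^{k_λ}
where k_λ is the size of the *largest* Jordan block for λ (equivalently, the smallest k with (A − λI)^k v = 0 for every generalised eigenvector v of λ).

  λ = 5: largest Jordan block has size 2, contributing (x − 5)^2

So m_A(x) = (x - 5)^2 = x^2 - 10*x + 25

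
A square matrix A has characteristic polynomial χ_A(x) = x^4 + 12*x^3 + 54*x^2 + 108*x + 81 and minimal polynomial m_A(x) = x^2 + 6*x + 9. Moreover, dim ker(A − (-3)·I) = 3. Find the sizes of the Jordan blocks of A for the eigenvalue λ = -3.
Block sizes for λ = -3: [2, 1, 1]

Step 1 — from the characteristic polynomial, algebraic multiplicity of λ = -3 is 4. From dim ker(A − (-3)·I) = 3, there are exactly 3 Jordan blocks for λ = -3.
Step 2 — from the minimal polynomial, the factor (x + 3)^2 tells us the largest block for λ = -3 has size 2.
Step 3 — with total size 4, 3 blocks, and largest block 2, the block sizes (in nonincreasing order) are [2, 1, 1].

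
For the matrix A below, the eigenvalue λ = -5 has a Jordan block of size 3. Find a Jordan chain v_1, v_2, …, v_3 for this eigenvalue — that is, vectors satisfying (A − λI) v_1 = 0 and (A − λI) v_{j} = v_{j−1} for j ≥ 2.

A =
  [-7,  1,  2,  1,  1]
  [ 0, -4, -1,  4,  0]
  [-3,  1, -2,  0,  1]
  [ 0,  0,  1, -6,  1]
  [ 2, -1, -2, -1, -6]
A Jordan chain for λ = -5 of length 3:
v_1 = (0, 3, -1, -1, 0)ᵀ
v_2 = (-2, 0, -3, 0, 2)ᵀ
v_3 = (1, 0, 0, 0, 0)ᵀ

Let N = A − (-5)·I. We want v_3 with N^3 v_3 = 0 but N^2 v_3 ≠ 0; then v_{j-1} := N · v_j for j = 3, …, 2.

Pick v_3 = (1, 0, 0, 0, 0)ᵀ.
Then v_2 = N · v_3 = (-2, 0, -3, 0, 2)ᵀ.
Then v_1 = N · v_2 = (0, 3, -1, -1, 0)ᵀ.

Sanity check: (A − (-5)·I) v_1 = (0, 0, 0, 0, 0)ᵀ = 0. ✓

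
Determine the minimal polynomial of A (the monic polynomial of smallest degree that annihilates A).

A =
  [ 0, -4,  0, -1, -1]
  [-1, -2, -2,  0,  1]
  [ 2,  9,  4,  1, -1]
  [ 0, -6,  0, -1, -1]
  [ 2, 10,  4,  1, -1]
x^3

The characteristic polynomial is χ_A(x) = x^5, so the eigenvalues are known. The minimal polynomial is
  m_A(x) = Π_λ (x − λ)^{k_λ}
where k_λ is the size of the *largest* Jordan block for λ (equivalently, the smallest k with (A − λI)^k v = 0 for every generalised eigenvector v of λ).

  λ = 0: largest Jordan block has size 3, contributing (x − 0)^3

So m_A(x) = x^3 = x^3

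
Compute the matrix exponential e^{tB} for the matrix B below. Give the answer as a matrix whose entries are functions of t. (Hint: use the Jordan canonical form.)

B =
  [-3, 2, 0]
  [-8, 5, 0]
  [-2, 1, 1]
e^{tB} =
  [-4*t*exp(t) + exp(t), 2*t*exp(t), 0]
  [-8*t*exp(t), 4*t*exp(t) + exp(t), 0]
  [-2*t*exp(t), t*exp(t), exp(t)]

Strategy: write B = P · J · P⁻¹ where J is a Jordan canonical form, so e^{tB} = P · e^{tJ} · P⁻¹, and e^{tJ} can be computed block-by-block.

B has Jordan form
J =
  [1, 1, 0]
  [0, 1, 0]
  [0, 0, 1]
(up to reordering of blocks).

Per-block formulas:
  For a 1×1 block at λ = 1: exp(t · [1]) = [e^(1t)].
  For a 2×2 Jordan block J_2(1): exp(t · J_2(1)) = e^(1t)·(I + t·N), where N is the 2×2 nilpotent shift.

After assembling e^{tJ} and conjugating by P, we get:

e^{tB} =
  [-4*t*exp(t) + exp(t), 2*t*exp(t), 0]
  [-8*t*exp(t), 4*t*exp(t) + exp(t), 0]
  [-2*t*exp(t), t*exp(t), exp(t)]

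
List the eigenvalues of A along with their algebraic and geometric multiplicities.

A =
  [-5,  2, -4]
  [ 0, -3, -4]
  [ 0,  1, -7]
λ = -5: alg = 3, geom = 2

Step 1 — factor the characteristic polynomial to read off the algebraic multiplicities:
  χ_A(x) = (x + 5)^3

Step 2 — compute geometric multiplicities via the rank-nullity identity g(λ) = n − rank(A − λI):
  rank(A − (-5)·I) = 1, so dim ker(A − (-5)·I) = n − 1 = 2

Summary:
  λ = -5: algebraic multiplicity = 3, geometric multiplicity = 2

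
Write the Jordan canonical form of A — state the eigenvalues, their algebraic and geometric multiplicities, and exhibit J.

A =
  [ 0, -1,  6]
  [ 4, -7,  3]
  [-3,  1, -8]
J_3(-5)

The characteristic polynomial is
  det(x·I − A) = x^3 + 15*x^2 + 75*x + 125 = (x + 5)^3

Eigenvalues and multiplicities (the geometric multiplicity of λ is n − rank(A − λI), which equals the number of Jordan blocks for λ):
  λ = -5: algebraic multiplicity = 3, geometric multiplicity = 1

Determining the block sizes for each eigenvalue:
  λ = -5: one block (gm = 1), so the single block has size am = 3 → block sizes [3]

Assembling the blocks gives a Jordan form
J =
  [-5,  1,  0]
  [ 0, -5,  1]
  [ 0,  0, -5]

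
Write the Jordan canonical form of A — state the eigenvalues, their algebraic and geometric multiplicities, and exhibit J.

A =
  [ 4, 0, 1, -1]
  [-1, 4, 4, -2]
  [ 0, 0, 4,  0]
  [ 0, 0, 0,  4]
J_3(4) ⊕ J_1(4)

The characteristic polynomial is
  det(x·I − A) = x^4 - 16*x^3 + 96*x^2 - 256*x + 256 = (x - 4)^4

Eigenvalues and multiplicities (the geometric multiplicity of λ is n − rank(A − λI), which equals the number of Jordan blocks for λ):
  λ = 4: algebraic multiplicity = 4, geometric multiplicity = 2

Determining the block sizes for each eigenvalue:
  λ = 4: with am = 4 and gm = 2, the partition is not yet determined (e.g. several partitions of 4 into 2 parts exist). Let N = A − (4)·I. Computing rank(N^1) = 2, rank(N^2) = 1, rank(N^3) = 0; the number of blocks of size ≥ j is rank(N^{j−1}) − rank(N^j), giving [2, 1, 1]. So we have 1 block(s) of size 3, 1 block(s) of size 1 → block sizes [3, 1]

Assembling the blocks gives a Jordan form
J =
  [4, 1, 0, 0]
  [0, 4, 1, 0]
  [0, 0, 4, 0]
  [0, 0, 0, 4]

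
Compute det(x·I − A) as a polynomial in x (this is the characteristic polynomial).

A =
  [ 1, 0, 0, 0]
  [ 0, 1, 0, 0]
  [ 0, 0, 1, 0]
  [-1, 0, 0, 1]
x^4 - 4*x^3 + 6*x^2 - 4*x + 1

Expanding det(x·I − A) (e.g. by cofactor expansion or by noting that A is similar to its Jordan form J, which has the same characteristic polynomial as A) gives
  χ_A(x) = x^4 - 4*x^3 + 6*x^2 - 4*x + 1
which factors as (x - 1)^4. The eigenvalues (with algebraic multiplicities) are λ = 1 with multiplicity 4.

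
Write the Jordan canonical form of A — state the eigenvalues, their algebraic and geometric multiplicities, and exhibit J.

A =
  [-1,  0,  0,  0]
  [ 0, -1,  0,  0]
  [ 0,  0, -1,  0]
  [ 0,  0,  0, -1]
J_1(-1) ⊕ J_1(-1) ⊕ J_1(-1) ⊕ J_1(-1)

The characteristic polynomial is
  det(x·I − A) = x^4 + 4*x^3 + 6*x^2 + 4*x + 1 = (x + 1)^4

Eigenvalues and multiplicities (the geometric multiplicity of λ is n − rank(A − λI), which equals the number of Jordan blocks for λ):
  λ = -1: algebraic multiplicity = 4, geometric multiplicity = 4

Determining the block sizes for each eigenvalue:
  λ = -1: gm = am = 4, so every block has size 1 → block sizes [1, 1, 1, 1]

Assembling the blocks gives a Jordan form
J =
  [-1,  0,  0,  0]
  [ 0, -1,  0,  0]
  [ 0,  0, -1,  0]
  [ 0,  0,  0, -1]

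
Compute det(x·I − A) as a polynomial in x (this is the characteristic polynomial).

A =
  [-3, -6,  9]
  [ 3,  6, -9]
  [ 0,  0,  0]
x^3 - 3*x^2

Expanding det(x·I − A) (e.g. by cofactor expansion or by noting that A is similar to its Jordan form J, which has the same characteristic polynomial as A) gives
  χ_A(x) = x^3 - 3*x^2
which factors as x^2*(x - 3). The eigenvalues (with algebraic multiplicities) are λ = 0 with multiplicity 2, λ = 3 with multiplicity 1.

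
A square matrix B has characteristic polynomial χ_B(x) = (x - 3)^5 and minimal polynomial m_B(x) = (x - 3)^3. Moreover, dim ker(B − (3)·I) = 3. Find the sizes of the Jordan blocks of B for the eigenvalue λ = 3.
Block sizes for λ = 3: [3, 1, 1]

Step 1 — from the characteristic polynomial, algebraic multiplicity of λ = 3 is 5. From dim ker(B − (3)·I) = 3, there are exactly 3 Jordan blocks for λ = 3.
Step 2 — from the minimal polynomial, the factor (x − 3)^3 tells us the largest block for λ = 3 has size 3.
Step 3 — with total size 5, 3 blocks, and largest block 3, the block sizes (in nonincreasing order) are [3, 1, 1].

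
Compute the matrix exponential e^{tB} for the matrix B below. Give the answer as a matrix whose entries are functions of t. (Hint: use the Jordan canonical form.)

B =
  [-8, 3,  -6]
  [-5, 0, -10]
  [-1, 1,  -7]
e^{tB} =
  [-3*t*exp(-5*t) + exp(-5*t), 3*t*exp(-5*t), -6*t*exp(-5*t)]
  [-5*t*exp(-5*t), 5*t*exp(-5*t) + exp(-5*t), -10*t*exp(-5*t)]
  [-t*exp(-5*t), t*exp(-5*t), -2*t*exp(-5*t) + exp(-5*t)]

Strategy: write B = P · J · P⁻¹ where J is a Jordan canonical form, so e^{tB} = P · e^{tJ} · P⁻¹, and e^{tJ} can be computed block-by-block.

B has Jordan form
J =
  [-5,  1,  0]
  [ 0, -5,  0]
  [ 0,  0, -5]
(up to reordering of blocks).

Per-block formulas:
  For a 2×2 Jordan block J_2(-5): exp(t · J_2(-5)) = e^(-5t)·(I + t·N), where N is the 2×2 nilpotent shift.
  For a 1×1 block at λ = -5: exp(t · [-5]) = [e^(-5t)].

After assembling e^{tJ} and conjugating by P, we get:

e^{tB} =
  [-3*t*exp(-5*t) + exp(-5*t), 3*t*exp(-5*t), -6*t*exp(-5*t)]
  [-5*t*exp(-5*t), 5*t*exp(-5*t) + exp(-5*t), -10*t*exp(-5*t)]
  [-t*exp(-5*t), t*exp(-5*t), -2*t*exp(-5*t) + exp(-5*t)]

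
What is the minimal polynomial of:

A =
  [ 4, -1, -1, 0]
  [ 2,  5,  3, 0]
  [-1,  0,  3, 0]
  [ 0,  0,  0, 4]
x^3 - 12*x^2 + 48*x - 64

The characteristic polynomial is χ_A(x) = (x - 4)^4, so the eigenvalues are known. The minimal polynomial is
  m_A(x) = Π_λ (x − λ)^{k_λ}
where k_λ is the size of the *largest* Jordan block for λ (equivalently, the smallest k with (A − λI)^k v = 0 for every generalised eigenvector v of λ).

  λ = 4: largest Jordan block has size 3, contributing (x − 4)^3

So m_A(x) = (x - 4)^3 = x^3 - 12*x^2 + 48*x - 64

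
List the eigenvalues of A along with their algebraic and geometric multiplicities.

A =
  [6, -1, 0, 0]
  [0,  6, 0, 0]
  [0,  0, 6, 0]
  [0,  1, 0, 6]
λ = 6: alg = 4, geom = 3

Step 1 — factor the characteristic polynomial to read off the algebraic multiplicities:
  χ_A(x) = (x - 6)^4

Step 2 — compute geometric multiplicities via the rank-nullity identity g(λ) = n − rank(A − λI):
  rank(A − (6)·I) = 1, so dim ker(A − (6)·I) = n − 1 = 3

Summary:
  λ = 6: algebraic multiplicity = 4, geometric multiplicity = 3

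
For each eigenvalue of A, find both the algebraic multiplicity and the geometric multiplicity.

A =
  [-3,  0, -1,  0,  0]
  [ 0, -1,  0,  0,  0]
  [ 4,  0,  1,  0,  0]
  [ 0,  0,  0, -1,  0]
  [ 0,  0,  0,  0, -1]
λ = -1: alg = 5, geom = 4

Step 1 — factor the characteristic polynomial to read off the algebraic multiplicities:
  χ_A(x) = (x + 1)^5

Step 2 — compute geometric multiplicities via the rank-nullity identity g(λ) = n − rank(A − λI):
  rank(A − (-1)·I) = 1, so dim ker(A − (-1)·I) = n − 1 = 4

Summary:
  λ = -1: algebraic multiplicity = 5, geometric multiplicity = 4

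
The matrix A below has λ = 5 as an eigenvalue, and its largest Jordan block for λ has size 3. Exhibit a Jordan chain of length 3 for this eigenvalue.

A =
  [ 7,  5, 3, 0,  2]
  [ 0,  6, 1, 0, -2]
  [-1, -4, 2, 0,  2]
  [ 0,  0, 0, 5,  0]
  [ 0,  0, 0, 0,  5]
A Jordan chain for λ = 5 of length 3:
v_1 = (1, -1, 1, 0, 0)ᵀ
v_2 = (2, 0, -1, 0, 0)ᵀ
v_3 = (1, 0, 0, 0, 0)ᵀ

Let N = A − (5)·I. We want v_3 with N^3 v_3 = 0 but N^2 v_3 ≠ 0; then v_{j-1} := N · v_j for j = 3, …, 2.

Pick v_3 = (1, 0, 0, 0, 0)ᵀ.
Then v_2 = N · v_3 = (2, 0, -1, 0, 0)ᵀ.
Then v_1 = N · v_2 = (1, -1, 1, 0, 0)ᵀ.

Sanity check: (A − (5)·I) v_1 = (0, 0, 0, 0, 0)ᵀ = 0. ✓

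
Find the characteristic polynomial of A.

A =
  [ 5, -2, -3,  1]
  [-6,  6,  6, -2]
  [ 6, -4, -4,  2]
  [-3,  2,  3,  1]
x^4 - 8*x^3 + 24*x^2 - 32*x + 16

Expanding det(x·I − A) (e.g. by cofactor expansion or by noting that A is similar to its Jordan form J, which has the same characteristic polynomial as A) gives
  χ_A(x) = x^4 - 8*x^3 + 24*x^2 - 32*x + 16
which factors as (x - 2)^4. The eigenvalues (with algebraic multiplicities) are λ = 2 with multiplicity 4.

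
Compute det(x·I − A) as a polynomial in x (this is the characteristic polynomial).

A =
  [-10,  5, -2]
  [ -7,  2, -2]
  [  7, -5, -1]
x^3 + 9*x^2 + 27*x + 27

Expanding det(x·I − A) (e.g. by cofactor expansion or by noting that A is similar to its Jordan form J, which has the same characteristic polynomial as A) gives
  χ_A(x) = x^3 + 9*x^2 + 27*x + 27
which factors as (x + 3)^3. The eigenvalues (with algebraic multiplicities) are λ = -3 with multiplicity 3.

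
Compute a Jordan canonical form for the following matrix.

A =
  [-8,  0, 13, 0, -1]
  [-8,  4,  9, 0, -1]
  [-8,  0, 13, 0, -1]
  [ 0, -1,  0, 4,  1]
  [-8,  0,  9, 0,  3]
J_1(0) ⊕ J_2(4) ⊕ J_2(4)

The characteristic polynomial is
  det(x·I − A) = x^5 - 16*x^4 + 96*x^3 - 256*x^2 + 256*x = x*(x - 4)^4

Eigenvalues and multiplicities (the geometric multiplicity of λ is n − rank(A − λI), which equals the number of Jordan blocks for λ):
  λ = 0: algebraic multiplicity = 1, geometric multiplicity = 1
  λ = 4: algebraic multiplicity = 4, geometric multiplicity = 2

Determining the block sizes for each eigenvalue:
  λ = 0: one block (gm = 1), so the single block has size am = 1 → block sizes [1]
  λ = 4: with am = 4 and gm = 2, the partition is not yet determined (e.g. several partitions of 4 into 2 parts exist). Let N = A − (4)·I. Computing rank(N^1) = 3, rank(N^2) = 1; the number of blocks of size ≥ j is rank(N^{j−1}) − rank(N^j), giving [2, 2]. So we have 2 block(s) of size 2 → block sizes [2, 2]

Assembling the blocks gives a Jordan form
J =
  [0, 0, 0, 0, 0]
  [0, 4, 1, 0, 0]
  [0, 0, 4, 0, 0]
  [0, 0, 0, 4, 1]
  [0, 0, 0, 0, 4]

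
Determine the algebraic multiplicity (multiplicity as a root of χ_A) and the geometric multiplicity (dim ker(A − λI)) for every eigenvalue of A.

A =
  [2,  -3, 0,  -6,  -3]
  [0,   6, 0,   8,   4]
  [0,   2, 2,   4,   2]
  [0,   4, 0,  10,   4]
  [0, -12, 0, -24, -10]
λ = 2: alg = 5, geom = 4

Step 1 — factor the characteristic polynomial to read off the algebraic multiplicities:
  χ_A(x) = (x - 2)^5

Step 2 — compute geometric multiplicities via the rank-nullity identity g(λ) = n − rank(A − λI):
  rank(A − (2)·I) = 1, so dim ker(A − (2)·I) = n − 1 = 4

Summary:
  λ = 2: algebraic multiplicity = 5, geometric multiplicity = 4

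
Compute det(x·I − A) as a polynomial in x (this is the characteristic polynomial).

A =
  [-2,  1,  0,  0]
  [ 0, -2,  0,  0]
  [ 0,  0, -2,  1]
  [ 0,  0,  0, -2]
x^4 + 8*x^3 + 24*x^2 + 32*x + 16

Expanding det(x·I − A) (e.g. by cofactor expansion or by noting that A is similar to its Jordan form J, which has the same characteristic polynomial as A) gives
  χ_A(x) = x^4 + 8*x^3 + 24*x^2 + 32*x + 16
which factors as (x + 2)^4. The eigenvalues (with algebraic multiplicities) are λ = -2 with multiplicity 4.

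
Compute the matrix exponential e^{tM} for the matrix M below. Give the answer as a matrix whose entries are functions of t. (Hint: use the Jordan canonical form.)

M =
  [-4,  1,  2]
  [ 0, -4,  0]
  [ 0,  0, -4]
e^{tM} =
  [exp(-4*t), t*exp(-4*t), 2*t*exp(-4*t)]
  [0, exp(-4*t), 0]
  [0, 0, exp(-4*t)]

Strategy: write M = P · J · P⁻¹ where J is a Jordan canonical form, so e^{tM} = P · e^{tJ} · P⁻¹, and e^{tJ} can be computed block-by-block.

M has Jordan form
J =
  [-4,  1,  0]
  [ 0, -4,  0]
  [ 0,  0, -4]
(up to reordering of blocks).

Per-block formulas:
  For a 1×1 block at λ = -4: exp(t · [-4]) = [e^(-4t)].
  For a 2×2 Jordan block J_2(-4): exp(t · J_2(-4)) = e^(-4t)·(I + t·N), where N is the 2×2 nilpotent shift.

After assembling e^{tJ} and conjugating by P, we get:

e^{tM} =
  [exp(-4*t), t*exp(-4*t), 2*t*exp(-4*t)]
  [0, exp(-4*t), 0]
  [0, 0, exp(-4*t)]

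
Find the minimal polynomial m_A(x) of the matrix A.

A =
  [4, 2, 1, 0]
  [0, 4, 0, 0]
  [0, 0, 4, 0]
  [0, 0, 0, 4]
x^2 - 8*x + 16

The characteristic polynomial is χ_A(x) = (x - 4)^4, so the eigenvalues are known. The minimal polynomial is
  m_A(x) = Π_λ (x − λ)^{k_λ}
where k_λ is the size of the *largest* Jordan block for λ (equivalently, the smallest k with (A − λI)^k v = 0 for every generalised eigenvector v of λ).

  λ = 4: largest Jordan block has size 2, contributing (x − 4)^2

So m_A(x) = (x - 4)^2 = x^2 - 8*x + 16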